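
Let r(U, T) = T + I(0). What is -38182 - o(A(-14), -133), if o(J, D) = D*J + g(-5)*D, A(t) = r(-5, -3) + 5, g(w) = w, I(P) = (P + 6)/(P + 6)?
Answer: -38448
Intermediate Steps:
I(P) = 1 (I(P) = (6 + P)/(6 + P) = 1)
r(U, T) = 1 + T (r(U, T) = T + 1 = 1 + T)
A(t) = 3 (A(t) = (1 - 3) + 5 = -2 + 5 = 3)
o(J, D) = -5*D + D*J (o(J, D) = D*J - 5*D = -5*D + D*J)
-38182 - o(A(-14), -133) = -38182 - (-133)*(-5 + 3) = -38182 - (-133)*(-2) = -38182 - 1*266 = -38182 - 266 = -38448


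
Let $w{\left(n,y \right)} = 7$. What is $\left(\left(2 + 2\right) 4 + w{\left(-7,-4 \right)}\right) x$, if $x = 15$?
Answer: $345$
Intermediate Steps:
$\left(\left(2 + 2\right) 4 + w{\left(-7,-4 \right)}\right) x = \left(\left(2 + 2\right) 4 + 7\right) 15 = \left(4 \cdot 4 + 7\right) 15 = \left(16 + 7\right) 15 = 23 \cdot 15 = 345$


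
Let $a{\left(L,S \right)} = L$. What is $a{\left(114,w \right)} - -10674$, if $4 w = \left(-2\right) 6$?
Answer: $10788$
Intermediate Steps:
$w = -3$ ($w = \frac{\left(-2\right) 6}{4} = \frac{1}{4} \left(-12\right) = -3$)
$a{\left(114,w \right)} - -10674 = 114 - -10674 = 114 + 10674 = 10788$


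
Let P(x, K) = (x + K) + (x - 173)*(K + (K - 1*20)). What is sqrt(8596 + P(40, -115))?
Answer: sqrt(41771) ≈ 204.38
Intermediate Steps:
P(x, K) = K + x + (-173 + x)*(-20 + 2*K) (P(x, K) = (K + x) + (-173 + x)*(K + (K - 20)) = (K + x) + (-173 + x)*(K + (-20 + K)) = (K + x) + (-173 + x)*(-20 + 2*K) = K + x + (-173 + x)*(-20 + 2*K))
sqrt(8596 + P(40, -115)) = sqrt(8596 + (3460 - 345*(-115) - 19*40 + 2*(-115)*40)) = sqrt(8596 + (3460 + 39675 - 760 - 9200)) = sqrt(8596 + 33175) = sqrt(41771)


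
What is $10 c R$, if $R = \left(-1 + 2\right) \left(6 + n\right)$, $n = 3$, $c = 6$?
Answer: $540$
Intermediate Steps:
$R = 9$ ($R = \left(-1 + 2\right) \left(6 + 3\right) = 1 \cdot 9 = 9$)
$10 c R = 10 \cdot 6 \cdot 9 = 60 \cdot 9 = 540$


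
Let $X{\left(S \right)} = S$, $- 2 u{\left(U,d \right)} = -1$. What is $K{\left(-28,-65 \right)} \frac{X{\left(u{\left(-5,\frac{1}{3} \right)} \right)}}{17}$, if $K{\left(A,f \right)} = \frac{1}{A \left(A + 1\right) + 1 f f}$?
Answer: $\frac{1}{169354} \approx 5.9048 \cdot 10^{-6}$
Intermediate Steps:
$u{\left(U,d \right)} = \frac{1}{2}$ ($u{\left(U,d \right)} = \left(- \frac{1}{2}\right) \left(-1\right) = \frac{1}{2}$)
$K{\left(A,f \right)} = \frac{1}{f^{2} + A \left(1 + A\right)}$ ($K{\left(A,f \right)} = \frac{1}{A \left(1 + A\right) + f f} = \frac{1}{A \left(1 + A\right) + f^{2}} = \frac{1}{f^{2} + A \left(1 + A\right)}$)
$K{\left(-28,-65 \right)} \frac{X{\left(u{\left(-5,\frac{1}{3} \right)} \right)}}{17} = \frac{\frac{1}{2} \cdot \frac{1}{17}}{-28 + \left(-28\right)^{2} + \left(-65\right)^{2}} = \frac{\frac{1}{2} \cdot \frac{1}{17}}{-28 + 784 + 4225} = \frac{1}{4981} \cdot \frac{1}{34} = \frac{1}{169354}$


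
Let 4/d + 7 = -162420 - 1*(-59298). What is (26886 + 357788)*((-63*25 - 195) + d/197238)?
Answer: -6924804243308115328/10170478851 ≈ -6.8087e+8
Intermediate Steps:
d = -4/103129 (d = 4/(-7 + (-162420 - 1*(-59298))) = 4/(-7 + (-162420 + 59298)) = 4/(-7 - 103122) = 4/(-103129) = 4*(-1/103129) = -4/103129 ≈ -3.8786e-5)
(26886 + 357788)*((-63*25 - 195) + d/197238) = (26886 + 357788)*((-63*25 - 195) - 4/103129/197238) = 384674*((-1575 - 195) - 4/103129*1/197238) = 384674*(-1770 - 2/10170478851) = 384674*(-18001747566272/10170478851) = -6924804243308115328/10170478851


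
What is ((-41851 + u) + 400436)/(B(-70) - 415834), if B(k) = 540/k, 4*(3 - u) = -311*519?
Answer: -11170327/11643568 ≈ -0.95936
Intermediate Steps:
u = 161421/4 (u = 3 - (-311)*519/4 = 3 - ¼*(-161409) = 3 + 161409/4 = 161421/4 ≈ 40355.)
((-41851 + u) + 400436)/(B(-70) - 415834) = ((-41851 + 161421/4) + 400436)/(540/(-70) - 415834) = (-5983/4 + 400436)/(540*(-1/70) - 415834) = 1595761/(4*(-54/7 - 415834)) = 1595761/(4*(-2910892/7)) = (1595761/4)*(-7/2910892) = -11170327/11643568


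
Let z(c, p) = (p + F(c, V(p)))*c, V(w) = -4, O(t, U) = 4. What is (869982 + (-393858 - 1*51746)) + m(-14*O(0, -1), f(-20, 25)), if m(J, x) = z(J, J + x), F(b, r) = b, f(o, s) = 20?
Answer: 429530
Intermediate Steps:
z(c, p) = c*(c + p) (z(c, p) = (p + c)*c = (c + p)*c = c*(c + p))
m(J, x) = J*(x + 2*J) (m(J, x) = J*(J + (J + x)) = J*(x + 2*J))
(869982 + (-393858 - 1*51746)) + m(-14*O(0, -1), f(-20, 25)) = (869982 + (-393858 - 1*51746)) + (-14*4)*(20 + 2*(-14*4)) = (869982 + (-393858 - 51746)) - 56*(20 + 2*(-56)) = (869982 - 445604) - 56*(20 - 112) = 424378 - 56*(-92) = 424378 + 5152 = 429530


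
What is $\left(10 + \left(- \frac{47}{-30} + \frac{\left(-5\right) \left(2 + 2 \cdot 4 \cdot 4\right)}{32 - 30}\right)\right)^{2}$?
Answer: $\frac{4853209}{900} \approx 5392.5$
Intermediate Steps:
$\left(10 + \left(- \frac{47}{-30} + \frac{\left(-5\right) \left(2 + 2 \cdot 4 \cdot 4\right)}{32 - 30}\right)\right)^{2} = \left(10 + \left(\left(-47\right) \left(- \frac{1}{30}\right) + \frac{\left(-5\right) \left(2 + 8 \cdot 4\right)}{2}\right)\right)^{2} = \left(10 + \left(\frac{47}{30} + - 5 \left(2 + 32\right) \frac{1}{2}\right)\right)^{2} = \left(10 + \left(\frac{47}{30} + \left(-5\right) 34 \cdot \frac{1}{2}\right)\right)^{2} = \left(10 + \left(\frac{47}{30} - 85\right)\right)^{2} = \left(10 - \frac{2503}{30}\right)^{2} = \left(- \frac{2203}{30}\right)^{2} = \frac{4853209}{900}$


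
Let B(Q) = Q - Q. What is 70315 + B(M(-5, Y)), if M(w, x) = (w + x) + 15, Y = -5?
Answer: 70315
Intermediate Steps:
M(w, x) = 15 + w + x
B(Q) = 0
70315 + B(M(-5, Y)) = 70315 + 0 = 70315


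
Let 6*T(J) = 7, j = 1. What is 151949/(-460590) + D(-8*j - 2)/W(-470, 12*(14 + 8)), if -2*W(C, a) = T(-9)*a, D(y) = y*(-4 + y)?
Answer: -6277339/5066490 ≈ -1.2390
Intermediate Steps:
T(J) = 7/6 (T(J) = (⅙)*7 = 7/6)
W(C, a) = -7*a/12
151949/(-460590) + D(-8*j - 2)/W(-470, 12*(14 + 8)) = 151949/(-460590) + ((-8*1 - 2)*(-4 + (-8*1 - 2)))/((-7*(14 + 8))) = 151949*(-1/460590) + ((-8 - 2)*(-4 + (-8 - 2)))/((-7*22)) = -151949/460590 + (-10*(-4 - 10))/((-7/12*264)) = -151949/460590 - 10*(-14)/(-154) = -151949/460590 + 140*(-1/154) = -151949/460590 - 10/11 = -6277339/5066490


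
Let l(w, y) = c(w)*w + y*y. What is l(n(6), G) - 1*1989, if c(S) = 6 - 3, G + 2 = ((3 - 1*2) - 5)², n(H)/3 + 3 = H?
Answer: -1766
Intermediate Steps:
n(H) = -9 + 3*H
G = 14 (G = -2 + ((3 - 1*2) - 5)² = -2 + ((3 - 2) - 5)² = -2 + (1 - 5)² = -2 + (-4)² = -2 + 16 = 14)
c(S) = 3
l(w, y) = y² + 3*w (l(w, y) = 3*w + y*y = 3*w + y² = y² + 3*w)
l(n(6), G) - 1*1989 = (14² + 3*(-9 + 3*6)) - 1*1989 = (196 + 3*(-9 + 18)) - 1989 = (196 + 3*9) - 1989 = (196 + 27) - 1989 = 223 - 1989 = -1766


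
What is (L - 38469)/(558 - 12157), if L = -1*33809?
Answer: 72278/11599 ≈ 6.2314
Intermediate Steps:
L = -33809
(L - 38469)/(558 - 12157) = (-33809 - 38469)/(558 - 12157) = -72278/(-11599) = -72278*(-1/11599) = 72278/11599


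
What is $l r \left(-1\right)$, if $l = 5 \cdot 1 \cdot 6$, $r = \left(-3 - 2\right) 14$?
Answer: $2100$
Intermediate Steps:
$r = -70$ ($r = \left(-5\right) 14 = -70$)
$l = 30$ ($l = 5 \cdot 6 = 30$)
$l r \left(-1\right) = 30 \left(-70\right) \left(-1\right) = \left(-2100\right) \left(-1\right) = 2100$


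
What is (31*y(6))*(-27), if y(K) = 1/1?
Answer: -837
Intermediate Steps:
y(K) = 1
(31*y(6))*(-27) = (31*1)*(-27) = 31*(-27) = -837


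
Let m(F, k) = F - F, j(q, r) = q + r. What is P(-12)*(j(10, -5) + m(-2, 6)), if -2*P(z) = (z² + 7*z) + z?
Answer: -120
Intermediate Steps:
P(z) = -4*z - z²/2 (P(z) = -((z² + 7*z) + z)/2 = -(z² + 8*z)/2 = -4*z - z²/2)
m(F, k) = 0
P(-12)*(j(10, -5) + m(-2, 6)) = (-½*(-12)*(8 - 12))*((10 - 5) + 0) = (-½*(-12)*(-4))*(5 + 0) = -24*5 = -120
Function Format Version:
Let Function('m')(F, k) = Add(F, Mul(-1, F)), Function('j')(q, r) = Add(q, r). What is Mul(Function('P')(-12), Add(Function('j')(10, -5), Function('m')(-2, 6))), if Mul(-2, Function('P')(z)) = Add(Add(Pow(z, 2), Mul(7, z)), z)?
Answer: -120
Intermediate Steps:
Function('P')(z) = Add(Mul(-4, z), Mul(Rational(-1, 2), Pow(z, 2))) (Function('P')(z) = Mul(Rational(-1, 2), Add(Add(Pow(z, 2), Mul(7, z)), z)) = Mul(Rational(-1, 2), Add(Pow(z, 2), Mul(8, z))) = Add(Mul(-4, z), Mul(Rational(-1, 2), Pow(z, 2))))
Function('m')(F, k) = 0
Mul(Function('P')(-12), Add(Function('j')(10, -5), Function('m')(-2, 6))) = Mul(Mul(Rational(-1, 2), -12, Add(8, -12)), Add(Add(10, -5), 0)) = Mul(Mul(Rational(-1, 2), -12, -4), Add(5, 0)) = Mul(-24, 5) = -120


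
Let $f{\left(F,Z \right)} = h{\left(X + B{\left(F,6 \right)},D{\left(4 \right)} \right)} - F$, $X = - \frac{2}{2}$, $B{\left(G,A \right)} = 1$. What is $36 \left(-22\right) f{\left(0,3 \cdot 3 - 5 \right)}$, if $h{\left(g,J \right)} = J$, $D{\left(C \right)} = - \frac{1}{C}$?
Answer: $198$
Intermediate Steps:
$X = -1$ ($X = \left(-2\right) \frac{1}{2} = -1$)
$f{\left(F,Z \right)} = - \frac{1}{4} - F$
$36 \left(-22\right) f{\left(0,3 \cdot 3 - 5 \right)} = 36 \left(-22\right) \left(- \frac{1}{4} - 0\right) = - 792 \left(- \frac{1}{4} + 0\right) = \left(-792\right) \left(- \frac{1}{4}\right) = 198$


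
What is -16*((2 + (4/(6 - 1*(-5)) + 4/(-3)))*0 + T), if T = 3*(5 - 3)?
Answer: -96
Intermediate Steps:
T = 6 (T = 3*2 = 6)
-16*((2 + (4/(6 - 1*(-5)) + 4/(-3)))*0 + T) = -16*((2 + (4/(6 - 1*(-5)) + 4/(-3)))*0 + 6) = -16*((2 + (4/(6 + 5) + 4*(-⅓)))*0 + 6) = -16*((2 + (4/11 - 4/3))*0 + 6) = -16*((2 - 32/33)*0 + 6) = -16*((34/33)*0 + 6) = -16*(0 + 6) = -16*6 = -96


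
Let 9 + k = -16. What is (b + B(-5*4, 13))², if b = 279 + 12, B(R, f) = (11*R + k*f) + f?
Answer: 58081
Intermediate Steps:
k = -25 (k = -9 - 16 = -25)
B(R, f) = -24*f + 11*R (B(R, f) = (11*R - 25*f) + f = (-25*f + 11*R) + f = -24*f + 11*R)
b = 291
(b + B(-5*4, 13))² = (291 + (-24*13 + 11*(-5*4)))² = (291 + (-312 + 11*(-20)))² = (291 + (-312 - 220))² = (291 - 532)² = (-241)² = 58081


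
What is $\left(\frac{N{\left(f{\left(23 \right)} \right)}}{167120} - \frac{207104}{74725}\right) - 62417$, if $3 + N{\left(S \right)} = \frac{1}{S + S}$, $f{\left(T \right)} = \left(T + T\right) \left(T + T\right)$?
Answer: $- \frac{659769416990590647}{10569878748800} \approx -62420.0$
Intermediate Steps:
$f{\left(T \right)} = 4 T^{2}$ ($f{\left(T \right)} = 2 T 2 T = 4 T^{2}$)
$N{\left(S \right)} = -3 + \frac{1}{2 S}$ ($N{\left(S \right)} = -3 + \frac{1}{S + S} = -3 + \frac{1}{2 S}$)
$\left(\frac{N{\left(f{\left(23 \right)} \right)}}{167120} - \frac{207104}{74725}\right) - 62417 = \left(\frac{-3 + \frac{1}{2 \cdot 4 \cdot 23^{2}}}{167120} - \frac{207104}{74725}\right) - 62417 = \left(\left(-3 + \frac{1}{2 \cdot 4 \cdot 529}\right) \frac{1}{167120} - \frac{207104}{74725}\right) - 62417 = \left(\left(-3 + \frac{1}{2 \cdot 2116}\right) \frac{1}{167120} - \frac{207104}{74725}\right) - 62417 = \left(\left(-3 + \frac{1}{2} \cdot \frac{1}{2116}\right) \frac{1}{167120} - \frac{207104}{74725}\right) - 62417 = \left(\left(-3 + \frac{1}{4232}\right) \frac{1}{167120} - \frac{207104}{74725}\right) - 62417 = \left(\left(- \frac{12695}{4232}\right) \frac{1}{167120} - \frac{207104}{74725}\right) - 62417 = \left(- \frac{2539}{141450368} - \frac{207104}{74725}\right) - 62417 = - \frac{29295126741047}{10569878748800} - 62417 = - \frac{659769416990590647}{10569878748800}$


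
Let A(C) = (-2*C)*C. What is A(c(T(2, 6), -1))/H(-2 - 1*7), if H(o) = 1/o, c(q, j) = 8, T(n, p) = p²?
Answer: 1152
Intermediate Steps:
A(C) = -2*C²
A(c(T(2, 6), -1))/H(-2 - 1*7) = (-2*8²)/(1/(-2 - 1*7)) = (-2*64)/(1/(-2 - 7)) = -128/(1/(-9)) = -128/(-⅑) = -128*(-9) = 1152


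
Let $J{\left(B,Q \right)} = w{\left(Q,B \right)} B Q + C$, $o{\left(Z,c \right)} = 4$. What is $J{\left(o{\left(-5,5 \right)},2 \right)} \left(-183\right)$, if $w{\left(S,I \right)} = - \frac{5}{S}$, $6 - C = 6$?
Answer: $3660$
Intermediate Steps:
$C = 0$ ($C = 6 - 6 = 0$)
$J{\left(B,Q \right)} = - 5 B$ ($J{\left(B,Q \right)} = - \frac{5}{Q} B Q + 0 = - \frac{5 B}{Q} Q + 0 = - 5 B + 0 = - 5 B$)
$J{\left(o{\left(-5,5 \right)},2 \right)} \left(-183\right) = \left(-5\right) 4 \left(-183\right) = \left(-20\right) \left(-183\right) = 3660$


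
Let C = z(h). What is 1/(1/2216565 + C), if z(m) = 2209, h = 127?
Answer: 2216565/4896392086 ≈ 0.00045269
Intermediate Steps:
C = 2209
1/(1/2216565 + C) = 1/(1/2216565 + 2209) = 1/(4896392086/2216565) = 2216565/4896392086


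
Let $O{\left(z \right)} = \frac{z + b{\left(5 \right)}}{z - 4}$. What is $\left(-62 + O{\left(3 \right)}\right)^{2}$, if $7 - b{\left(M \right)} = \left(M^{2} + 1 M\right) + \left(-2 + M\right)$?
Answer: $1521$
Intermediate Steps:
$b{\left(M \right)} = 9 - M^{2} - 2 M$ ($b{\left(M \right)} = 7 - \left(\left(M^{2} + 1 M\right) + \left(-2 + M\right)\right) = 7 - \left(\left(M^{2} + M\right) + \left(-2 + M\right)\right) = 7 - \left(\left(M + M^{2}\right) + \left(-2 + M\right)\right) = 7 - \left(-2 + M^{2} + 2 M\right) = 9 - M^{2} - 2 M$)
$O{\left(z \right)} = \frac{-26 + z}{-4 + z}$ ($O{\left(z \right)} = \frac{z - 26}{z - 4} = \frac{z - 26}{-4 + z} = \frac{-26 + z}{-4 + z}$)
$\left(-62 + O{\left(3 \right)}\right)^{2} = \left(-62 + \frac{-26 + 3}{-4 + 3}\right)^{2} = \left(-62 + \frac{1}{-1} \left(-23\right)\right)^{2} = \left(-62 - -23\right)^{2} = \left(-62 + 23\right)^{2} = \left(-39\right)^{2} = 1521$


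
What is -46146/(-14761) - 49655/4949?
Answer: -504580901/73052189 ≈ -6.9071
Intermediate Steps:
-46146/(-14761) - 49655/4949 = -46146*(-1/14761) - 49655*1/4949 = 46146/14761 - 49655/4949 = -504580901/73052189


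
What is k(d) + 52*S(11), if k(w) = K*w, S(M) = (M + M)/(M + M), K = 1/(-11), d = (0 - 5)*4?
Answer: 592/11 ≈ 53.818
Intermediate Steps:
d = -20 (d = -5*4 = -20)
K = -1/11 ≈ -0.090909
S(M) = 1 (S(M) = (2*M)/((2*M)) = (2*M)*(1/(2*M)) = 1)
k(w) = -w/11
k(d) + 52*S(11) = -1/11*(-20) + 52*1 = 20/11 + 52 = 592/11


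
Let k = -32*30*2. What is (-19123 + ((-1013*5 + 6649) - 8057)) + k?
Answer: -27516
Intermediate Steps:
k = -1920 (k = -960*2 = -1920)
(-19123 + ((-1013*5 + 6649) - 8057)) + k = (-19123 + ((-1013*5 + 6649) - 8057)) - 1920 = (-19123 + ((-5065 + 6649) - 8057)) - 1920 = (-19123 + (1584 - 8057)) - 1920 = (-19123 - 6473) - 1920 = -25596 - 1920 = -27516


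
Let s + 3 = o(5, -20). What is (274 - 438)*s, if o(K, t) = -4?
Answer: 1148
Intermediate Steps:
s = -7 (s = -3 - 4 = -7)
(274 - 438)*s = (274 - 438)*(-7) = -164*(-7) = 1148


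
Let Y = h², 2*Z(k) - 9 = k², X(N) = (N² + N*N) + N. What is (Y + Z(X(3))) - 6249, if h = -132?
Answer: 11400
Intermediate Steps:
X(N) = N + 2*N² (X(N) = (N² + N²) + N = 2*N² + N = N + 2*N²)
Z(k) = 9/2 + k²/2
Y = 17424 (Y = (-132)² = 17424)
(Y + Z(X(3))) - 6249 = (17424 + (9/2 + (3*(1 + 2*3))²/2)) - 6249 = (17424 + (9/2 + (3*(1 + 6))²/2)) - 6249 = (17424 + (9/2 + (3*7)²/2)) - 6249 = (17424 + (9/2 + (½)*21²)) - 6249 = (17424 + (9/2 + (½)*441)) - 6249 = (17424 + (9/2 + 441/2)) - 6249 = (17424 + 225) - 6249 = 17649 - 6249 = 11400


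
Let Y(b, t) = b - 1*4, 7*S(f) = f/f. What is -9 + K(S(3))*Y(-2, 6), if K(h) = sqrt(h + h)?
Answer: -9 - 6*sqrt(14)/7 ≈ -12.207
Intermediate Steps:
S(f) = 1/7 (S(f) = (f/f)/7 = (1/7)*1 = 1/7)
Y(b, t) = -4 + b (Y(b, t) = b - 4 = -4 + b)
K(h) = sqrt(2)*sqrt(h) (K(h) = sqrt(2*h) = sqrt(2)*sqrt(h))
-9 + K(S(3))*Y(-2, 6) = -9 + (sqrt(2)*sqrt(1/7))*(-4 - 2) = -9 + (sqrt(2)*(sqrt(7)/7))*(-6) = -9 + (sqrt(14)/7)*(-6) = -9 - 6*sqrt(14)/7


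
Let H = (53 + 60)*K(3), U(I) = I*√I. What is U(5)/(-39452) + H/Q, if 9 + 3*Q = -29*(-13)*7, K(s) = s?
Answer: 1017/2630 - 5*√5/39452 ≈ 0.38641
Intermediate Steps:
U(I) = I^(3/2)
H = 339 (H = (53 + 60)*3 = 113*3 = 339)
Q = 2630/3 (Q = -3 + (-29*(-13)*7)/3 = -3 + (377*7)/3 = -3 + (⅓)*2639 = -3 + 2639/3 = 2630/3 ≈ 876.67)
U(5)/(-39452) + H/Q = 5^(3/2)/(-39452) + 339/(2630/3) = (5*√5)*(-1/39452) + 339*(3/2630) = -5*√5/39452 + 1017/2630 = 1017/2630 - 5*√5/39452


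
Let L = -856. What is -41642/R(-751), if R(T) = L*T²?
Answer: 20821/241392428 ≈ 8.6254e-5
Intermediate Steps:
R(T) = -856*T²
-41642/R(-751) = -41642/((-856*(-751)²)) = -41642/((-856*564001)) = -41642/(-482784856) = -41642*(-1/482784856) = 20821/241392428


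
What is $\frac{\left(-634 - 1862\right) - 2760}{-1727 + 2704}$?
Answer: $- \frac{5256}{977} \approx -5.3797$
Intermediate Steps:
$\frac{\left(-634 - 1862\right) - 2760}{-1727 + 2704} = \frac{-2496 - 2760}{977} = \left(-5256\right) \frac{1}{977} = - \frac{5256}{977}$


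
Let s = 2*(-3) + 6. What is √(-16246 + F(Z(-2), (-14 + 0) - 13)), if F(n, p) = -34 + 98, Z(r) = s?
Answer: 3*I*√1798 ≈ 127.21*I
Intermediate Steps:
s = 0 (s = -6 + 6 = 0)
Z(r) = 0
F(n, p) = 64
√(-16246 + F(Z(-2), (-14 + 0) - 13)) = √(-16246 + 64) = √(-16182) = 3*I*√1798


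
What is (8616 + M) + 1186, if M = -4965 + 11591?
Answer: 16428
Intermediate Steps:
M = 6626
(8616 + M) + 1186 = (8616 + 6626) + 1186 = 15242 + 1186 = 16428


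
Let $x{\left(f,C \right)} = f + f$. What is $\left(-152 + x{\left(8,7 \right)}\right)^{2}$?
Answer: $18496$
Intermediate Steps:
$x{\left(f,C \right)} = 2 f$
$\left(-152 + x{\left(8,7 \right)}\right)^{2} = \left(-152 + 2 \cdot 8\right)^{2} = \left(-152 + 16\right)^{2} = \left(-136\right)^{2} = 18496$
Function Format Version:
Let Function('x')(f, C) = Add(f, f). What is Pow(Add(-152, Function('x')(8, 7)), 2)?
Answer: 18496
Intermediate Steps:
Function('x')(f, C) = Mul(2, f)
Pow(Add(-152, Function('x')(8, 7)), 2) = Pow(Add(-152, Mul(2, 8)), 2) = Pow(Add(-152, 16), 2) = Pow(-136, 2) = 18496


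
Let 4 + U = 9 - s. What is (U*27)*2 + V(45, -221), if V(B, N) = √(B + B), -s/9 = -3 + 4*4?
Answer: 6588 + 3*√10 ≈ 6597.5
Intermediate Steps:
s = -117 (s = -9*(-3 + 4*4) = -9*(-3 + 16) = -9*13 = -117)
U = 122 (U = -4 + (9 - 1*(-117)) = -4 + (9 + 117) = -4 + 126 = 122)
V(B, N) = √2*√B (V(B, N) = √(2*B) = √2*√B)
(U*27)*2 + V(45, -221) = (122*27)*2 + √2*√45 = 3294*2 + √2*(3*√5) = 6588 + 3*√10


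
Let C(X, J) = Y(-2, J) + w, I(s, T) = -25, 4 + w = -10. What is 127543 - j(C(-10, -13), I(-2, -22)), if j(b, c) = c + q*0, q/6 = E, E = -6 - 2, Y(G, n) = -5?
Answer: 127568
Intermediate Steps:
w = -14 (w = -4 - 10 = -14)
E = -8
q = -48 (q = 6*(-8) = -48)
C(X, J) = -19 (C(X, J) = -5 - 14 = -19)
j(b, c) = c (j(b, c) = c - 48*0 = c + 0 = c)
127543 - j(C(-10, -13), I(-2, -22)) = 127543 - 1*(-25) = 127543 + 25 = 127568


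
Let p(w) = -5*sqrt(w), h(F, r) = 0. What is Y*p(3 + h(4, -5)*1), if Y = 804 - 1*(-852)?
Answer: -8280*sqrt(3) ≈ -14341.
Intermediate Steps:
Y = 1656 (Y = 804 + 852 = 1656)
Y*p(3 + h(4, -5)*1) = 1656*(-5*sqrt(3 + 0*1)) = 1656*(-5*sqrt(3 + 0)) = 1656*(-5*sqrt(3)) = -8280*sqrt(3)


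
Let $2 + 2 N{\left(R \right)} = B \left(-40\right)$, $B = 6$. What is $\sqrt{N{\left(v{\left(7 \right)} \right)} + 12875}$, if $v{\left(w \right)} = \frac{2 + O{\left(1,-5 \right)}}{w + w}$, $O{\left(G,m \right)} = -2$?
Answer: $\sqrt{12754} \approx 112.93$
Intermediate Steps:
$v{\left(w \right)} = 0$ ($v{\left(w \right)} = \frac{2 - 2}{w + w} = \frac{0}{2 w} = 0 \frac{1}{2 w} = 0$)
$N{\left(R \right)} = -121$ ($N{\left(R \right)} = -1 + \frac{6 \left(-40\right)}{2} = -1 + \frac{1}{2} \left(-240\right) = -1 - 120 = -121$)
$\sqrt{N{\left(v{\left(7 \right)} \right)} + 12875} = \sqrt{-121 + 12875} = \sqrt{12754}$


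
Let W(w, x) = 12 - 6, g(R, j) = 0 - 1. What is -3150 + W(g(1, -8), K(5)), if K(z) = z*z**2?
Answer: -3144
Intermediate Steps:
K(z) = z**3
g(R, j) = -1
W(w, x) = 6
-3150 + W(g(1, -8), K(5)) = -3150 + 6 = -3144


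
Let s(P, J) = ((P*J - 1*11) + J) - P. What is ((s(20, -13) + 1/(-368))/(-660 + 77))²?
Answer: 12515568129/46029127936 ≈ 0.27191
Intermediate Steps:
s(P, J) = -11 + J - P + J*P (s(P, J) = ((J*P - 11) + J) - P = ((-11 + J*P) + J) - P = (-11 + J + J*P) - P = -11 + J - P + J*P)
((s(20, -13) + 1/(-368))/(-660 + 77))² = (((-11 - 13 - 1*20 - 13*20) + 1/(-368))/(-660 + 77))² = (((-11 - 13 - 20 - 260) - 1/368)/(-583))² = ((-304 - 1/368)*(-1/583))² = (-111873/368*(-1/583))² = (111873/214544)² = 12515568129/46029127936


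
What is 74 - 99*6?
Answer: -520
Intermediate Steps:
74 - 99*6 = 74 - 594 = -520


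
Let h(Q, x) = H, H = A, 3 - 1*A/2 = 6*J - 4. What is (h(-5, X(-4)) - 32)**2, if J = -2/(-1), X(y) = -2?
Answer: 1764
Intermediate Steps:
J = 2 (J = -2*(-1) = 2)
A = -10 (A = 6 - 2*(6*2 - 4) = 6 - 2*(12 - 4) = 6 - 2*8 = 6 - 16 = -10)
H = -10
h(Q, x) = -10
(h(-5, X(-4)) - 32)**2 = (-10 - 32)**2 = (-42)**2 = 1764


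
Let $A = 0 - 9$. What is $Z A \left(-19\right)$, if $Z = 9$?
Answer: $1539$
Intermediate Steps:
$A = -9$ ($A = 0 - 9 = -9$)
$Z A \left(-19\right) = 9 \left(-9\right) \left(-19\right) = \left(-81\right) \left(-19\right) = 1539$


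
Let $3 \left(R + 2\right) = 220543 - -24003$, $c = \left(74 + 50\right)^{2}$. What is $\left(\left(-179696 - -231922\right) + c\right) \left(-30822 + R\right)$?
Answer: $3426835516$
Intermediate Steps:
$c = 15376$ ($c = 124^{2} = 15376$)
$R = \frac{244540}{3}$ ($R = -2 + \frac{220543 - -24003}{3} = -2 + \frac{220543 + 24003}{3} = -2 + \frac{1}{3} \cdot 244546 = -2 + \frac{244546}{3} = \frac{244540}{3} \approx 81513.0$)
$\left(\left(-179696 - -231922\right) + c\right) \left(-30822 + R\right) = \left(\left(-179696 - -231922\right) + 15376\right) \left(-30822 + \frac{244540}{3}\right) = \left(\left(-179696 + 231922\right) + 15376\right) \frac{152074}{3} = \left(52226 + 15376\right) \frac{152074}{3} = 67602 \cdot \frac{152074}{3} = 3426835516$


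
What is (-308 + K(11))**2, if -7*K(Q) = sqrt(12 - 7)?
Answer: (2156 + sqrt(5))**2/49 ≈ 95061.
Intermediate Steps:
K(Q) = -sqrt(5)/7 (K(Q) = -sqrt(12 - 7)/7 = -sqrt(5)/7)
(-308 + K(11))**2 = (-308 - sqrt(5)/7)**2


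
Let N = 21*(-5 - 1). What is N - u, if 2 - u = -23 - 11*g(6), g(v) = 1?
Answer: -162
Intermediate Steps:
N = -126 (N = 21*(-6) = -126)
u = 36 (u = 2 - (-23 - 11*1) = 2 - (-23 - 11) = 2 - 1*(-34) = 2 + 34 = 36)
N - u = -126 - 1*36 = -126 - 36 = -162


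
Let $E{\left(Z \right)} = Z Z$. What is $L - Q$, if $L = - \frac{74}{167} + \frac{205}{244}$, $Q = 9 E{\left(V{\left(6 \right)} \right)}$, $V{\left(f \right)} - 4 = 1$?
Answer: $- \frac{9152121}{40748} \approx -224.6$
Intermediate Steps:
$V{\left(f \right)} = 5$ ($V{\left(f \right)} = 4 + 1 = 5$)
$E{\left(Z \right)} = Z^{2}$
$Q = 225$ ($Q = 9 \cdot 5^{2} = 9 \cdot 25 = 225$)
$L = \frac{16179}{40748}$ ($L = \left(-74\right) \frac{1}{167} + 205 \cdot \frac{1}{244} = - \frac{74}{167} + \frac{205}{244} = \frac{16179}{40748} \approx 0.39705$)
$L - Q = \frac{16179}{40748} - 225 = - \frac{9152121}{40748}$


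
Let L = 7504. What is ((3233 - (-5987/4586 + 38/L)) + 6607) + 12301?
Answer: 190497650421/8603336 ≈ 22142.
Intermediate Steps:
((3233 - (-5987/4586 + 38/L)) + 6607) + 12301 = ((3233 - (-5987/4586 + 38/7504)) + 6607) + 12301 = ((3233 - (-5987*1/4586 + 38*(1/7504))) + 6607) + 12301 = ((3233 - (-5987/4586 + 19/3752)) + 6607) + 12301 = ((3233 - 1*(-11188045/8603336)) + 6607) + 12301 = ((3233 + 11188045/8603336) + 6607) + 12301 = (27825773333/8603336 + 6607) + 12301 = 84668014285/8603336 + 12301 = 190497650421/8603336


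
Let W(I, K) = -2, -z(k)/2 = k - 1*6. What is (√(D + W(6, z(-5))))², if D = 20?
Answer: 18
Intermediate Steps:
z(k) = 12 - 2*k (z(k) = -2*(k - 1*6) = -2*(k - 6) = -2*(-6 + k) = 12 - 2*k)
(√(D + W(6, z(-5))))² = (√(20 - 2))² = (√18)² = (3*√2)² = 18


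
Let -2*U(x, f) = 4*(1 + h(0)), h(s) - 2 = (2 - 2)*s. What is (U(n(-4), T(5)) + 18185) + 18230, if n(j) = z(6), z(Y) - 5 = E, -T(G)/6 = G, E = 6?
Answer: 36409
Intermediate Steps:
T(G) = -6*G
z(Y) = 11 (z(Y) = 5 + 6 = 11)
n(j) = 11
h(s) = 2 (h(s) = 2 + (2 - 2)*s = 2 + 0*s = 2 + 0 = 2)
U(x, f) = -6 (U(x, f) = -2*(1 + 2) = -2*3 = -½*12 = -6)
(U(n(-4), T(5)) + 18185) + 18230 = (-6 + 18185) + 18230 = 18179 + 18230 = 36409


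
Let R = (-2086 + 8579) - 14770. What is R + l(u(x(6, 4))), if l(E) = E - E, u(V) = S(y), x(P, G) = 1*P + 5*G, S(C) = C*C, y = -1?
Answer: -8277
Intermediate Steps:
S(C) = C²
x(P, G) = P + 5*G
u(V) = 1 (u(V) = (-1)² = 1)
R = -8277 (R = 6493 - 14770 = -8277)
l(E) = 0
R + l(u(x(6, 4))) = -8277 + 0 = -8277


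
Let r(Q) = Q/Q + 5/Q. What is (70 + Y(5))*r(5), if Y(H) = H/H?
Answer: 142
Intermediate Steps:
r(Q) = 1 + 5/Q
Y(H) = 1
(70 + Y(5))*r(5) = (70 + 1)*((5 + 5)/5) = 71*((1/5)*10) = 71*2 = 142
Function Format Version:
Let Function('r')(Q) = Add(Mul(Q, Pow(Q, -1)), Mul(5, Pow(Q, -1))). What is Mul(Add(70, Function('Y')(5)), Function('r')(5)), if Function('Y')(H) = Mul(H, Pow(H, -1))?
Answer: 142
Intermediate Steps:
Function('r')(Q) = Add(1, Mul(5, Pow(Q, -1)))
Function('Y')(H) = 1
Mul(Add(70, Function('Y')(5)), Function('r')(5)) = Mul(Add(70, 1), Mul(Pow(5, -1), Add(5, 5))) = Mul(71, Mul(Rational(1, 5), 10)) = Mul(71, 2) = 142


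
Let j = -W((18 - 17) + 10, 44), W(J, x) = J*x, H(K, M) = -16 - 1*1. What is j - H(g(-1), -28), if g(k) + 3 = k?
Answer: -467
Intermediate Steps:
g(k) = -3 + k
H(K, M) = -17 (H(K, M) = -16 - 1 = -17)
j = -484 (j = -((18 - 17) + 10)*44 = -(1 + 10)*44 = -11*44 = -1*484 = -484)
j - H(g(-1), -28) = -484 - 1*(-17) = -484 + 17 = -467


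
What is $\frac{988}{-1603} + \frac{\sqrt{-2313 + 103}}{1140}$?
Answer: $- \frac{988}{1603} + \frac{i \sqrt{2210}}{1140} \approx -0.61634 + 0.041237 i$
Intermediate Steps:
$\frac{988}{-1603} + \frac{\sqrt{-2313 + 103}}{1140} = 988 \left(- \frac{1}{1603}\right) + \sqrt{-2210} \cdot \frac{1}{1140} = - \frac{988}{1603} + i \sqrt{2210} \cdot \frac{1}{1140} = - \frac{988}{1603} + \frac{i \sqrt{2210}}{1140}$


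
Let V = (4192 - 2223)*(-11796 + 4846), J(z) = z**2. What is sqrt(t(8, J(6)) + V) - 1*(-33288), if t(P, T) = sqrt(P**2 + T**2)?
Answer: 33288 + sqrt(-13684550 + 4*sqrt(85)) ≈ 33288.0 + 3699.3*I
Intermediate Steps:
V = -13684550 (V = 1969*(-6950) = -13684550)
sqrt(t(8, J(6)) + V) - 1*(-33288) = sqrt(sqrt(8**2 + (6**2)**2) - 13684550) - 1*(-33288) = sqrt(sqrt(64 + 36**2) - 13684550) + 33288 = sqrt(sqrt(64 + 1296) - 13684550) + 33288 = sqrt(sqrt(1360) - 13684550) + 33288 = sqrt(4*sqrt(85) - 13684550) + 33288 = sqrt(-13684550 + 4*sqrt(85)) + 33288 = 33288 + sqrt(-13684550 + 4*sqrt(85))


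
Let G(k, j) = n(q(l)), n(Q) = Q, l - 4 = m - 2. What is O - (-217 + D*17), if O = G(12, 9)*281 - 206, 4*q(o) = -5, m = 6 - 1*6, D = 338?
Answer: -24345/4 ≈ -6086.3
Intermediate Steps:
m = 0 (m = 6 - 6 = 0)
l = 2 (l = 4 + (0 - 2) = 4 - 2 = 2)
q(o) = -5/4 (q(o) = (¼)*(-5) = -5/4)
G(k, j) = -5/4
O = -2229/4 (O = -5/4*281 - 206 = -1405/4 - 206 = -2229/4 ≈ -557.25)
O - (-217 + D*17) = -2229/4 - (-217 + 338*17) = -2229/4 - (-217 + 5746) = -2229/4 - 1*5529 = -2229/4 - 5529 = -24345/4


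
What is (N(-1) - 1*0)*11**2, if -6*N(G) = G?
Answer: 121/6 ≈ 20.167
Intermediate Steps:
N(G) = -G/6
(N(-1) - 1*0)*11**2 = (-1/6*(-1) - 1*0)*11**2 = (1/6 + 0)*121 = (1/6)*121 = 121/6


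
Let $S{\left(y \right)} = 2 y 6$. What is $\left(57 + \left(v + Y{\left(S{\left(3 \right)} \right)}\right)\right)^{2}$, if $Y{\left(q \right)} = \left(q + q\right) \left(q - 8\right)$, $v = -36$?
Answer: $4149369$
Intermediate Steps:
$S{\left(y \right)} = 12 y$
$Y{\left(q \right)} = 2 q \left(-8 + q\right)$
$\left(57 + \left(v + Y{\left(S{\left(3 \right)} \right)}\right)\right)^{2} = \left(57 - \left(36 - 2 \cdot 12 \cdot 3 \left(-8 + 12 \cdot 3\right)\right)\right)^{2} = \left(57 - \left(36 - 72 \left(-8 + 36\right)\right)\right)^{2} = \left(57 - \left(36 - 2016\right)\right)^{2} = \left(57 + \left(-36 + 2016\right)\right)^{2} = \left(57 + 1980\right)^{2} = 2037^{2} = 4149369$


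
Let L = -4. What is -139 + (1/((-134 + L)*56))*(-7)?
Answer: -153455/1104 ≈ -139.00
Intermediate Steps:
-139 + (1/((-134 + L)*56))*(-7) = -139 + (1/(-134 - 4*56))*(-7) = -139 + ((1/56)/(-138))*(-7) = -139 - 1/138*1/56*(-7) = -139 - 1/7728*(-7) = -139 + 1/1104 = -153455/1104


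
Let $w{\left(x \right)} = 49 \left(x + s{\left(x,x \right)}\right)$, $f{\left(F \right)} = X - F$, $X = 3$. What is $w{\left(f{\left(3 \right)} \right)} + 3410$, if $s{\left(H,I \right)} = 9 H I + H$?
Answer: $3410$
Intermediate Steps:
$s{\left(H,I \right)} = H + 9 H I$ ($s{\left(H,I \right)} = 9 H I + H = H + 9 H I$)
$f{\left(F \right)} = 3 - F$
$w{\left(x \right)} = 49 x + 49 x \left(1 + 9 x\right)$ ($w{\left(x \right)} = 49 \left(x + x \left(1 + 9 x\right)\right) = 49 x + 49 x \left(1 + 9 x\right)$)
$w{\left(f{\left(3 \right)} \right)} + 3410 = 49 \left(3 - 3\right) \left(2 + 9 \left(3 - 3\right)\right) + 3410 = 49 \cdot 0 \left(2 + 9 \cdot 0\right) + 3410 = 49 \cdot 0 \left(2 + 0\right) + 3410 = 49 \cdot 0 \cdot 2 + 3410 = 0 + 3410 = 3410$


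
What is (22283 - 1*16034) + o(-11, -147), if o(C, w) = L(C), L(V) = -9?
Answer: 6240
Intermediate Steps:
o(C, w) = -9
(22283 - 1*16034) + o(-11, -147) = (22283 - 1*16034) - 9 = (22283 - 16034) - 9 = 6249 - 9 = 6240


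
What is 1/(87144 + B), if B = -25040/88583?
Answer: 88583/7719451912 ≈ 1.1475e-5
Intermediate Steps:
B = -25040/88583 (B = -25040*1/88583 = -25040/88583 ≈ -0.28267)
1/(87144 + B) = 1/(87144 - 25040/88583) = 1/(7719451912/88583) = 88583/7719451912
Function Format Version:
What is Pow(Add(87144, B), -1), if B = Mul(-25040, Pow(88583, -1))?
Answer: Rational(88583, 7719451912) ≈ 1.1475e-5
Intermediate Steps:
B = Rational(-25040, 88583) (B = Mul(-25040, Rational(1, 88583)) = Rational(-25040, 88583) ≈ -0.28267)
Pow(Add(87144, B), -1) = Pow(Add(87144, Rational(-25040, 88583)), -1) = Pow(Rational(7719451912, 88583), -1) = Rational(88583, 7719451912)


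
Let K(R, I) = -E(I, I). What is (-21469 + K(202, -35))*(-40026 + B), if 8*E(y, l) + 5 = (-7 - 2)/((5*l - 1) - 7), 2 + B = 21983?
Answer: 94524852825/244 ≈ 3.8740e+8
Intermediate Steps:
B = 21981 (B = -2 + 21983 = 21981)
E(y, l) = -5/8 - 9/(8*(-8 + 5*l)) (E(y, l) = -5/8 + ((-7 - 2)/((5*l - 1) - 7))/8 = -5/8 + (-9/((-1 + 5*l) - 7))/8 = -5/8 + (-9/(-8 + 5*l))/8 = -5/8 - 9/(8*(-8 + 5*l)))
K(R, I) = -(31 - 25*I)/(8*(-8 + 5*I))
(-21469 + K(202, -35))*(-40026 + B) = (-21469 + (-31 + 25*(-35))/(8*(-8 + 5*(-35))))*(-40026 + 21981) = (-21469 + (-31 - 875)/(8*(-8 - 175)))*(-18045) = (-21469 + (1/8)*(-906)/(-183))*(-18045) = (-21469 + (1/8)*(-1/183)*(-906))*(-18045) = (-21469 + 151/244)*(-18045) = -5238285/244*(-18045) = 94524852825/244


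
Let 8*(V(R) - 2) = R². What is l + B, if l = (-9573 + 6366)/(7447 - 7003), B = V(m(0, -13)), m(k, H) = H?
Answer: 4707/296 ≈ 15.902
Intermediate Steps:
V(R) = 2 + R²/8
B = 185/8 (B = 2 + (⅛)*(-13)² = 2 + (⅛)*169 = 2 + 169/8 = 185/8 ≈ 23.125)
l = -1069/148 (l = -3207/444 = -3207*1/444 = -1069/148 ≈ -7.2230)
l + B = -1069/148 + 185/8 = 4707/296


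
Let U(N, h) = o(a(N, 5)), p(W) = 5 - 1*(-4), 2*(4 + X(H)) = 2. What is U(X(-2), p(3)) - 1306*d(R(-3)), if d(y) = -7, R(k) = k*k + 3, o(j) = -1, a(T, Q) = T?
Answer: 9141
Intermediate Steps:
X(H) = -3 (X(H) = -4 + (½)*2 = -4 + 1 = -3)
R(k) = 3 + k² (R(k) = k² + 3 = 3 + k²)
p(W) = 9 (p(W) = 5 + 4 = 9)
U(N, h) = -1
U(X(-2), p(3)) - 1306*d(R(-3)) = -1 - 1306*(-7) = -1 + 9142 = 9141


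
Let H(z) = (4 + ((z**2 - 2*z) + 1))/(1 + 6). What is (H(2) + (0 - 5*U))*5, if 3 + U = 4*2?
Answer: -850/7 ≈ -121.43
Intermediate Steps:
U = 5 (U = -3 + 4*2 = -3 + 8 = 5)
H(z) = 5/7 - 2*z/7 + z**2/7 (H(z) = (4 + (1 + z**2 - 2*z))/7 = (5 + z**2 - 2*z)*(1/7) = 5/7 - 2*z/7 + z**2/7)
(H(2) + (0 - 5*U))*5 = ((5/7 - 2/7*2 + (1/7)*2**2) + (0 - 5*5))*5 = ((5/7 - 4/7 + (1/7)*4) + (0 - 25))*5 = ((5/7 - 4/7 + 4/7) - 25)*5 = (5/7 - 25)*5 = -170/7*5 = -850/7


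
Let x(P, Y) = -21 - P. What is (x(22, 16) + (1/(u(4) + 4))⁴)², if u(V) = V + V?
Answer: 795034372609/429981696 ≈ 1849.0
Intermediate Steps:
u(V) = 2*V
(x(22, 16) + (1/(u(4) + 4))⁴)² = ((-21 - 1*22) + (1/(2*4 + 4))⁴)² = ((-21 - 22) + (1/(8 + 4))⁴)² = (-43 + (1/12)⁴)² = (-43 + 1/20736)² = (-891647/20736)² = 795034372609/429981696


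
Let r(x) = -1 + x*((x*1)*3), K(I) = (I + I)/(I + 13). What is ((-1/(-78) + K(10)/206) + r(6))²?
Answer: 391043624681329/34144387524 ≈ 11453.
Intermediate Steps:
K(I) = 2*I/(13 + I) (K(I) = (2*I)/(13 + I) = 2*I/(13 + I))
r(x) = -1 + 3*x² (r(x) = -1 + x*(x*3) = -1 + x*(3*x) = -1 + 3*x²)
((-1/(-78) + K(10)/206) + r(6))² = ((-1/(-78) + (2*10/(13 + 10))/206) + (-1 + 3*6²))² = ((-1*(-1/78) + (2*10/23)*(1/206)) + (-1 + 3*36))² = ((1/78 + (2*10*(1/23))*(1/206)) + (-1 + 108))² = ((1/78 + (20/23)*(1/206)) + 107)² = ((1/78 + 10/2369) + 107)² = (3149/184782 + 107)² = (19774823/184782)² = 391043624681329/34144387524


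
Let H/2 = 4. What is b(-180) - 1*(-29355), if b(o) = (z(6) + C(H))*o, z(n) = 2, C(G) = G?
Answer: 27555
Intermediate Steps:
H = 8 (H = 2*4 = 8)
b(o) = 10*o (b(o) = (2 + 8)*o = 10*o)
b(-180) - 1*(-29355) = 10*(-180) - 1*(-29355) = -1800 + 29355 = 27555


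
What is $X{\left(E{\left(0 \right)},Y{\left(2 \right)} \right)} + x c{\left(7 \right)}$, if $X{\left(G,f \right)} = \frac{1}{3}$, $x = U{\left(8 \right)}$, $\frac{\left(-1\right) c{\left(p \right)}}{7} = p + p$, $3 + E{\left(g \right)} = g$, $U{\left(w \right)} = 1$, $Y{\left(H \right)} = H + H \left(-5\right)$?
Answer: $- \frac{293}{3} \approx -97.667$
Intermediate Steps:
$Y{\left(H \right)} = - 4 H$ ($Y{\left(H \right)} = H - 5 H = - 4 H$)
$E{\left(g \right)} = -3 + g$
$c{\left(p \right)} = - 14 p$ ($c{\left(p \right)} = - 7 \left(p + p\right) = - 7 \cdot 2 p = - 14 p$)
$x = 1$
$X{\left(G,f \right)} = \frac{1}{3}$
$X{\left(E{\left(0 \right)},Y{\left(2 \right)} \right)} + x c{\left(7 \right)} = \frac{1}{3} + 1 \left(\left(-14\right) 7\right) = \frac{1}{3} + 1 \left(-98\right) = \frac{1}{3} - 98 = - \frac{293}{3}$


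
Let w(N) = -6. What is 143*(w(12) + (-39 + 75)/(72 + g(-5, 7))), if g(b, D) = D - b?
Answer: -5577/7 ≈ -796.71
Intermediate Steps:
143*(w(12) + (-39 + 75)/(72 + g(-5, 7))) = 143*(-6 + (-39 + 75)/(72 + (7 - 1*(-5)))) = 143*(-6 + 36/(72 + (7 + 5))) = 143*(-6 + 36/(72 + 12)) = 143*(-6 + 36/84) = 143*(-6 + 36*(1/84)) = 143*(-6 + 3/7) = 143*(-39/7) = -5577/7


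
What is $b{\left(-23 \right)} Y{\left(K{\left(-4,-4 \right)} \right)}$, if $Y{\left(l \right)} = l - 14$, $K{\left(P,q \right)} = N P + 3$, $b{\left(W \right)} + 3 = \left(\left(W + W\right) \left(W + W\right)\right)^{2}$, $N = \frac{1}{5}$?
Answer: $- \frac{264169727}{5} \approx -5.2834 \cdot 10^{7}$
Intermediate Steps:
$N = \frac{1}{5} \approx 0.2$
$b{\left(W \right)} = -3 + 16 W^{4}$ ($b{\left(W \right)} = -3 + \left(\left(W + W\right) \left(W + W\right)\right)^{2} = -3 + \left(2 W 2 W\right)^{2} = -3 + \left(4 W^{2}\right)^{2} = -3 + 16 W^{4}$)
$K{\left(P,q \right)} = 3 + \frac{P}{5}$ ($K{\left(P,q \right)} = \frac{P}{5} + 3 = 3 + \frac{P}{5}$)
$Y{\left(l \right)} = -14 + l$ ($Y{\left(l \right)} = l - 14 = -14 + l$)
$b{\left(-23 \right)} Y{\left(K{\left(-4,-4 \right)} \right)} = \left(-3 + 16 \left(-23\right)^{4}\right) \left(-14 + \left(3 + \frac{1}{5} \left(-4\right)\right)\right) = \left(-3 + 16 \cdot 279841\right) \left(-14 + \left(3 - \frac{4}{5}\right)\right) = \left(-3 + 4477456\right) \left(-14 + \frac{11}{5}\right) = 4477453 \left(- \frac{59}{5}\right) = - \frac{264169727}{5}$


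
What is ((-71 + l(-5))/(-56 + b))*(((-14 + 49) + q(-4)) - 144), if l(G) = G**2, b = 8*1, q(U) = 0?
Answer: -2507/24 ≈ -104.46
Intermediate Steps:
b = 8
((-71 + l(-5))/(-56 + b))*(((-14 + 49) + q(-4)) - 144) = ((-71 + (-5)**2)/(-56 + 8))*(((-14 + 49) + 0) - 144) = ((-71 + 25)/(-48))*((35 + 0) - 144) = (-46*(-1/48))*(35 - 144) = (23/24)*(-109) = -2507/24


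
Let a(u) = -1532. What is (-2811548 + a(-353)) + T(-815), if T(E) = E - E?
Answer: -2813080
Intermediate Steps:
T(E) = 0
(-2811548 + a(-353)) + T(-815) = (-2811548 - 1532) + 0 = -2813080 + 0 = -2813080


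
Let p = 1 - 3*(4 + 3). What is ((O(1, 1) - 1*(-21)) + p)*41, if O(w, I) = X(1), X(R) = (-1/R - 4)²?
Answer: 1066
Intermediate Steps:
X(R) = (-4 - 1/R)²
p = -20 (p = 1 - 3*7 = 1 - 21 = -20)
O(w, I) = 25 (O(w, I) = (1 + 4*1)²/1² = 1*(1 + 4)² = 1*5² = 1*25 = 25)
((O(1, 1) - 1*(-21)) + p)*41 = ((25 - 1*(-21)) - 20)*41 = ((25 + 21) - 20)*41 = (46 - 20)*41 = 26*41 = 1066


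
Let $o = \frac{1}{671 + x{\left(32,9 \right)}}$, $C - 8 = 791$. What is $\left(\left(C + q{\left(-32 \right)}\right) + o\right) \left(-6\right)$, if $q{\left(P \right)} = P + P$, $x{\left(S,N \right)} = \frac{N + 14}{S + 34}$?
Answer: $- \frac{195403086}{44309} \approx -4410.0$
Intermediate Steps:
$x{\left(S,N \right)} = \frac{14 + N}{34 + S}$
$q{\left(P \right)} = 2 P$
$C = 799$ ($C = 8 + 791 = 799$)
$o = \frac{66}{44309}$ ($o = \frac{1}{671 + \frac{14 + 9}{34 + 32}} = \frac{1}{671 + \frac{1}{66} \cdot 23} = \frac{1}{671 + \frac{23}{66}} = \frac{1}{\frac{44309}{66}} = \frac{66}{44309} \approx 0.0014895$)
$\left(\left(C + q{\left(-32 \right)}\right) + o\right) \left(-6\right) = \left(\left(799 + 2 \left(-32\right)\right) + \frac{66}{44309}\right) \left(-6\right) = \left(\left(799 - 64\right) + \frac{66}{44309}\right) \left(-6\right) = \left(735 + \frac{66}{44309}\right) \left(-6\right) = \frac{32567181}{44309} \left(-6\right) = - \frac{195403086}{44309}$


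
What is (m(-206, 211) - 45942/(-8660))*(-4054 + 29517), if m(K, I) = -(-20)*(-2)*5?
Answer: -21466047427/4330 ≈ -4.9575e+6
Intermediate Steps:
m(K, I) = -200 (m(K, I) = -5*8*5 = -40*5 = -200)
(m(-206, 211) - 45942/(-8660))*(-4054 + 29517) = (-200 - 45942/(-8660))*(-4054 + 29517) = (-200 - 45942*(-1/8660))*25463 = (-200 + 22971/4330)*25463 = -843029/4330*25463 = -21466047427/4330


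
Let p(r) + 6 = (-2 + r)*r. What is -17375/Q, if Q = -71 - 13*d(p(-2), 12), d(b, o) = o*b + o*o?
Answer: 3475/451 ≈ 7.7051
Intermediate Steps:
p(r) = -6 + r*(-2 + r) (p(r) = -6 + (-2 + r)*r = -6 + r*(-2 + r))
d(b, o) = o**2 + b*o (d(b, o) = b*o + o**2 = o**2 + b*o)
Q = -2255 (Q = -71 - 156*((-6 + (-2)**2 - 2*(-2)) + 12) = -71 - 156*((-6 + 4 + 4) + 12) = -71 - 156*(2 + 12) = -71 - 156*14 = -71 - 13*168 = -71 - 2184 = -2255)
-17375/Q = -17375/(-2255) = -17375*(-1/2255) = 3475/451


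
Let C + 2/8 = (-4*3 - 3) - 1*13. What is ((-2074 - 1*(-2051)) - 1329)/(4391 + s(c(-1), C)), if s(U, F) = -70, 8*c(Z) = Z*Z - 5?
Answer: -1352/4321 ≈ -0.31289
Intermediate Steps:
c(Z) = -5/8 + Z**2/8 (c(Z) = (Z*Z - 5)/8 = (Z**2 - 5)/8 = (-5 + Z**2)/8 = -5/8 + Z**2/8)
C = -113/4 (C = -1/4 + ((-4*3 - 3) - 1*13) = -1/4 + ((-12 - 3) - 13) = -1/4 + (-15 - 13) = -1/4 - 28 = -113/4 ≈ -28.250)
((-2074 - 1*(-2051)) - 1329)/(4391 + s(c(-1), C)) = ((-2074 - 1*(-2051)) - 1329)/(4391 - 70) = ((-2074 + 2051) - 1329)/4321 = (-23 - 1329)*(1/4321) = -1352*1/4321 = -1352/4321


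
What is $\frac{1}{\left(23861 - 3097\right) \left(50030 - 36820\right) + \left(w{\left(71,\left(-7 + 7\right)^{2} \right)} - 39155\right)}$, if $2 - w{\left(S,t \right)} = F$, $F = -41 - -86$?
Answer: $\frac{1}{274253242} \approx 3.6463 \cdot 10^{-9}$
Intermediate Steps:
$F = 45$ ($F = -41 + 86 = 45$)
$w{\left(S,t \right)} = -43$ ($w{\left(S,t \right)} = 2 - 45 = -43$)
$\frac{1}{\left(23861 - 3097\right) \left(50030 - 36820\right) + \left(w{\left(71,\left(-7 + 7\right)^{2} \right)} - 39155\right)} = \frac{1}{\left(23861 - 3097\right) \left(50030 - 36820\right) - 39198} = \frac{1}{20764 \cdot 13210 - 39198} = \frac{1}{274292440 - 39198} = \frac{1}{274253242}$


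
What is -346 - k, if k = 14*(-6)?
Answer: -262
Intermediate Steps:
k = -84
-346 - k = -346 - 1*(-84) = -346 + 84 = -262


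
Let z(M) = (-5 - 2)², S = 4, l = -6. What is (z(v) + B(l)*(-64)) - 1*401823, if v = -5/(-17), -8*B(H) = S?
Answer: -401742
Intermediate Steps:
B(H) = -½ (B(H) = -⅛*4 = -½)
v = 5/17 (v = -5*(-1/17) = 5/17 ≈ 0.29412)
z(M) = 49 (z(M) = (-7)² = 49)
(z(v) + B(l)*(-64)) - 1*401823 = (49 - ½*(-64)) - 1*401823 = (49 + 32) - 401823 = 81 - 401823 = -401742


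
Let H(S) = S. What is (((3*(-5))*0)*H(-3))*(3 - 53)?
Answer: 0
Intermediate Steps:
(((3*(-5))*0)*H(-3))*(3 - 53) = (((3*(-5))*0)*(-3))*(3 - 53) = (-15*0*(-3))*(-50) = (0*(-3))*(-50) = 0*(-50) = 0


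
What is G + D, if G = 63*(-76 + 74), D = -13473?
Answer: -13599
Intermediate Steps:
G = -126 (G = 63*(-2) = -126)
G + D = -126 - 13473 = -13599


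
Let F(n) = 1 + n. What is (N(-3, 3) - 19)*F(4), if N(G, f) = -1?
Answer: -100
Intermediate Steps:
(N(-3, 3) - 19)*F(4) = (-1 - 19)*(1 + 4) = -20*5 = -100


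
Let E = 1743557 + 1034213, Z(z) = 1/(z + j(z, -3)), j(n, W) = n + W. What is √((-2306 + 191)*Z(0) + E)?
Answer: 5*√111139 ≈ 1666.9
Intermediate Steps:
j(n, W) = W + n
Z(z) = 1/(-3 + 2*z) (Z(z) = 1/(z + (-3 + z)) = 1/(-3 + 2*z))
E = 2777770
√((-2306 + 191)*Z(0) + E) = √((-2306 + 191)/(-3 + 2*0) + 2777770) = √(-2115/(-3 + 0) + 2777770) = √(-2115/(-3) + 2777770) = √(-2115*(-⅓) + 2777770) = √(705 + 2777770) = √2778475 = 5*√111139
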